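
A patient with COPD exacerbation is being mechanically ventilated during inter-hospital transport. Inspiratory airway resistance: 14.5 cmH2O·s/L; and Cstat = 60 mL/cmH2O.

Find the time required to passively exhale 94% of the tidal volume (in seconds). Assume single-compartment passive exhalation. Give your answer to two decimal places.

τ = R × C = 14.5 × 60 mL/cmH2O = 14.5 × 0.060 L/cmH2O = 0.87 s.
Exhaled fraction f = 1 − e^(−t/τ) → t = −τ·ln(1 − f) = −0.87·ln(0.06) = 2.448 s.

2.45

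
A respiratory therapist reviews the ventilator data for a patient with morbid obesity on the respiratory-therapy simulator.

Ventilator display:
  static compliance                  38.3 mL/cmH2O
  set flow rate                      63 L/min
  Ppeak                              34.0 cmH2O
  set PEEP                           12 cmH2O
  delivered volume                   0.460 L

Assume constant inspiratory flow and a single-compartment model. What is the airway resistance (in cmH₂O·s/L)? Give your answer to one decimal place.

9.5

Flow: 63 L/min ÷ 60 = 1.05 L/s.
Equation of motion (constant flow): PIP = Vt/C + R·V̇ + PEEP.
R·V̇ = PIP − Vt/C − PEEP = 34.0 − 460/38.3 − 12 = 34.0 − 12.01 − 12 = 9.99 cmH2O.
R = 9.99 / 1.05 = 9.514 cmH2O·s/L.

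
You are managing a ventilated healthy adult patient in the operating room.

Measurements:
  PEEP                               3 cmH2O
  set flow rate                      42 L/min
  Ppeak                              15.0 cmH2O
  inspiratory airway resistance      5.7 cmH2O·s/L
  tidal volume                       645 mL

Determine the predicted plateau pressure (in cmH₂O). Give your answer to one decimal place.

11.0

Flow: 42 L/min ÷ 60 = 0.7 L/s.
Pplat = PIP − Raw × flow = 15.0 − 5.7 × 0.7 = 15.0 − 3.99 = 11.01 cmH2O.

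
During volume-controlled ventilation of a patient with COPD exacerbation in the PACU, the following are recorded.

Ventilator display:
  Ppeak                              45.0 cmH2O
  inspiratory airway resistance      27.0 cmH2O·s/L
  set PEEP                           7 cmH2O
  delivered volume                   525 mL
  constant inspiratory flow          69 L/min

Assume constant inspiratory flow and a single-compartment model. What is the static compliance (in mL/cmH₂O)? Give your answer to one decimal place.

75.5

Flow: 69 L/min ÷ 60 = 1.15 L/s.
Equation of motion (constant flow): PIP = Vt/C + R·V̇ + PEEP.
Vt/C = PIP − R·V̇ − PEEP = 45.0 − 27.0×1.15 − 7 = 45.0 − 31.05 − 7 = 6.95 cmH2O.
C = Vt / 6.95 = 525 / 6.95 = 75.54 mL/cmH2O.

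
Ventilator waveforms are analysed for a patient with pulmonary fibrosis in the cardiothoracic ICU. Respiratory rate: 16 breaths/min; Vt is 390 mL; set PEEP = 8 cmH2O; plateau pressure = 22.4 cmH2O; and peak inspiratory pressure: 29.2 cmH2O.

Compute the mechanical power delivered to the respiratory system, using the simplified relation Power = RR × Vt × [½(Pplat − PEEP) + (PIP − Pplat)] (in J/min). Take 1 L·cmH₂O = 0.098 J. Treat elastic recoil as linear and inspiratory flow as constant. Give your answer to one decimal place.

8.6

Per-breath work = Vt × [½(Pplat−PEEP) + (PIP−Pplat)] = 0.390 × [0.5×14.4 + 6.8] = 0.390 × 14.0 = 5.46 L·cmH2O.
Power = 16 × 5.46 = 87.36 L·cmH2O/min.
× 0.098 J/(L·cmH2O) → 8.561 J/min.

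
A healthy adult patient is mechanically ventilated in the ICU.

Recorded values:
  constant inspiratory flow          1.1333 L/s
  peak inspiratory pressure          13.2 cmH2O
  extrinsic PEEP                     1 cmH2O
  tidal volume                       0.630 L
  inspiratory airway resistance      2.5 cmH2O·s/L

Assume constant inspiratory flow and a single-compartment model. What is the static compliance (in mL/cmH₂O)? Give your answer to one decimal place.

Equation of motion (constant flow): PIP = Vt/C + R·V̇ + PEEP.
Vt/C = PIP − R·V̇ − PEEP = 13.2 − 2.5×1.1333 − 1 = 13.2 − 2.833 − 1 = 9.367 cmH2O.
C = Vt / 9.367 = 630 / 9.367 = 67.257 mL/cmH2O.

67.3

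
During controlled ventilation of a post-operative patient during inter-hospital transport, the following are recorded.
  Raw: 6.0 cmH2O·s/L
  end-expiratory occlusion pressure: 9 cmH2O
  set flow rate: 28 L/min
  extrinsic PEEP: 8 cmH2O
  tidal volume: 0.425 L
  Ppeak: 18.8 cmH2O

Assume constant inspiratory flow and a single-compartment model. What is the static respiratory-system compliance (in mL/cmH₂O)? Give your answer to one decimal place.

60.7

Flow: 28 L/min ÷ 60 = 0.4667 L/s.
Total PEEP = 9 cmH2O (set 8 + intrinsic 1); this is the baseline alveolar pressure.
Equation of motion (constant flow): PIP = Vt/C + R·V̇ + PEEP.
Vt/C = PIP − R·V̇ − PEEP = 18.8 − 6.0×0.4667 − 9 = 18.8 − 2.8 − 9 = 7.0 cmH2O.
C = Vt / 7.0 = 425 / 7.0 = 60.714 mL/cmH2O.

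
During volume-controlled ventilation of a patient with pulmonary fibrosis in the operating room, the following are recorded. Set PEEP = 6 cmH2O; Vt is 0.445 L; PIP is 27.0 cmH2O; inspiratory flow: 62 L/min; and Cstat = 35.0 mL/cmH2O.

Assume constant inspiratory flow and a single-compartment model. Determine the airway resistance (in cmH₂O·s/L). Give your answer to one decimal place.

Flow: 62 L/min ÷ 60 = 1.0333 L/s.
Equation of motion (constant flow): PIP = Vt/C + R·V̇ + PEEP.
R·V̇ = PIP − Vt/C − PEEP = 27.0 − 445/35.0 − 6 = 27.0 − 12.714 − 6 = 8.286 cmH2O.
R = 8.286 / 1.0333 = 8.019 cmH2O·s/L.

8.0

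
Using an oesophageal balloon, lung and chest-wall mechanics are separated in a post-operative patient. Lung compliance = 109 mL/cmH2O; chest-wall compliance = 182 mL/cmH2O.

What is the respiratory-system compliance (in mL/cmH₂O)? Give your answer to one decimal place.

Lung and chest wall are elastances in series: 1/Crs = 1/CL + 1/Ccw.
1/Crs = 1/109 + 1/182 = 0.01467.
Crs = 68.166 mL/cmH2O.

68.2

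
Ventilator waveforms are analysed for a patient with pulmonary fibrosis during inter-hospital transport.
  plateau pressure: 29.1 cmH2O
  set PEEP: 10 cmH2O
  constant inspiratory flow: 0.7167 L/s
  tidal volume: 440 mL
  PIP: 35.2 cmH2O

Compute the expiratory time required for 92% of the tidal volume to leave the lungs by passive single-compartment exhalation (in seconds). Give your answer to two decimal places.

0.50

R = (PIP − Pplat)/V̇ = (35.2 − 29.1) / 0.7167 = 6.1/0.7167 = 8.511 cmH2O·s/L.
C = Vt/(Pplat − PEEP) = 440.0 / (29.1 − 10) = 440.0/19.1 = 23.037 mL/cmH2O.
τ = R × C = 8.511 × 0.02304 L/cmH2O = 0.1961 s.
t = −τ·ln(1 − 0.92) = −0.1961·ln(0.08) = 0.4953 s.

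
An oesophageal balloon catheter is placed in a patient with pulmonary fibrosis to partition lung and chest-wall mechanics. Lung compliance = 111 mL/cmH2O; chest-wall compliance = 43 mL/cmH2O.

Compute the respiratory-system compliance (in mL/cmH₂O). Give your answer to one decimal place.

31.0

Lung and chest wall are elastances in series: 1/Crs = 1/CL + 1/Ccw.
1/Crs = 1/111 + 1/43 = 0.03226.
Crs = 30.998 mL/cmH2O.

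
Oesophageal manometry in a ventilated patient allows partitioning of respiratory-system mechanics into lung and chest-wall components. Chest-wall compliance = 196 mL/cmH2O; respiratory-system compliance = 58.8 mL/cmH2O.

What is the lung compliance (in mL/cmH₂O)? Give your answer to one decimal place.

1/CL = 1/Crs − 1/Ccw.
1/CL = 1/58.8 − 1/196 = 0.0119.
CL = 84.034 mL/cmH2O.

84.0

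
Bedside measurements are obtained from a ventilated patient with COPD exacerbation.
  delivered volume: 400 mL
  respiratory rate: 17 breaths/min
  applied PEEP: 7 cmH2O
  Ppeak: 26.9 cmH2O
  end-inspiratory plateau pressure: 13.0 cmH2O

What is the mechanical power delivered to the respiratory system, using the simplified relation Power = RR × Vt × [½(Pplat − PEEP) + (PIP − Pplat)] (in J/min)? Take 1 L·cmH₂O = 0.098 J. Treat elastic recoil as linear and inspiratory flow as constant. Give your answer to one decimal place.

11.3

Per-breath work = Vt × [½(Pplat−PEEP) + (PIP−Pplat)] = 0.400 × [0.5×6.0 + 13.9] = 0.400 × 16.9 = 6.76 L·cmH2O.
Power = 17 × 6.76 = 114.92 L·cmH2O/min.
× 0.098 J/(L·cmH2O) → 11.262 J/min.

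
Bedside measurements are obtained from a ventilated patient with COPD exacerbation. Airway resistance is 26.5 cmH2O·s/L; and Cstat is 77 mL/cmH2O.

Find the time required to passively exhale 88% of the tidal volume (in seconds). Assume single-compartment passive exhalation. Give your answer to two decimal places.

τ = R × C = 26.5 × 77 mL/cmH2O = 26.5 × 0.077 L/cmH2O = 2.041 s.
Exhaled fraction f = 1 − e^(−t/τ) → t = −τ·ln(1 − f) = −2.041·ln(0.12) = 4.327 s.

4.33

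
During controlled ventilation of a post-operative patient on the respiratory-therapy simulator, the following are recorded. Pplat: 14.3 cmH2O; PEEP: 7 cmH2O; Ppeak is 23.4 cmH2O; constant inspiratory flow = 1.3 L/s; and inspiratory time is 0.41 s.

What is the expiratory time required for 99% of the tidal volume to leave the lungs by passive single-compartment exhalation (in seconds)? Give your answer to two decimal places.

Vt = flow × Ti = 1.3 L/s × 0.41 s × 1000 mL/L = 533.0 mL.
R = (PIP − Pplat)/V̇ = (23.4 − 14.3) / 1.3 = 9.1/1.3 = 7.0 cmH2O·s/L.
C = Vt/(Pplat − PEEP) = 533.0 / (14.3 − 7) = 533.0/7.3 = 73.014 mL/cmH2O.
τ = R × C = 7.0 × 0.07301 L/cmH2O = 0.5111 s.
t = −τ·ln(1 − 0.99) = −0.5111·ln(0.01) = 2.354 s.

2.35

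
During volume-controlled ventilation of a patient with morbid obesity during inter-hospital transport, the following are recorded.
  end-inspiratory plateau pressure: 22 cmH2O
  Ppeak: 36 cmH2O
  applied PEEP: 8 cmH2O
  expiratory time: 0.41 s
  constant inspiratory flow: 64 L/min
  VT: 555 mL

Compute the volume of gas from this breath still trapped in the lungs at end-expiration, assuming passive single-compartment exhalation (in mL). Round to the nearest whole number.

Flow: 64 L/min ÷ 60 = 1.0667 L/s.
R = (PIP − Pplat)/V̇ = (36 − 22) / 1.0667 = 14.0/1.0667 = 13.125 cmH2O·s/L.
C = Vt/(Pplat − PEEP) = 555.0 / (22 − 8) = 555.0/14.0 = 39.643 mL/cmH2O.
τ = R × C = 13.125 × 0.03964 L/cmH2O = 0.5203 s.
Fraction remaining = e^(−Te/τ) = e^(−0.41/0.5203) = 0.4548.
Trapped volume = 555.0 × 0.4548 = 252.41 mL.

252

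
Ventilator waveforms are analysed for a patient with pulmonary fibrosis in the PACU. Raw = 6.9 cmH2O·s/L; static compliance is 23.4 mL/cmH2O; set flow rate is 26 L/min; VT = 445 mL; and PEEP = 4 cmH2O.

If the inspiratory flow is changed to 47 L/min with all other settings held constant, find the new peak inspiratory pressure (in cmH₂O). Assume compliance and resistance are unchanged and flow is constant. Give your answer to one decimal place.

28.4

Flow: 26 L/min ÷ 60 = 0.4333 L/s.
New flow: 47 L/min ÷ 60 = 0.7833 L/s.
PIP = Vt/C + R·V̇ + PEEP (constant-flow equation of motion).
Only the resistive term changes: ΔPIP = R × ΔV̇ = 6.9 × (0.7833 − 0.4333) = 6.9 × 0.35 = 2.415 cmH2O.
Original PIP = 445/23.4 + 6.9×0.4333 + 4 = 26.007 cmH2O; new PIP = 26.007 + (2.415) = 28.422 cmH2O.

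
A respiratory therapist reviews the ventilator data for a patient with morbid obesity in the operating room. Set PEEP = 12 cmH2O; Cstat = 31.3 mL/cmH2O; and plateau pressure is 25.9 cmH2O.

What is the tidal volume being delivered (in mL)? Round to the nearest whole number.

Vt = Cstat × (Pplat − PEEP) = 31.3 × (25.9 − 12) = 31.3 × 13.9 = 435.07 mL.

435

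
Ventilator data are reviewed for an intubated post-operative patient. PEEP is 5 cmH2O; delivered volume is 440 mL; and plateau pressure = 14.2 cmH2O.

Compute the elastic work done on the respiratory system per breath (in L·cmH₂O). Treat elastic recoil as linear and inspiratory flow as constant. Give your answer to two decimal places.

2.02

Elastic work ≈ ½ × (Pplat − PEEP) × Vt = 0.5 × (14.2 − 5) × 0.440 L = 0.5 × 9.2 × 0.440 = 2.024 L·cmH2O.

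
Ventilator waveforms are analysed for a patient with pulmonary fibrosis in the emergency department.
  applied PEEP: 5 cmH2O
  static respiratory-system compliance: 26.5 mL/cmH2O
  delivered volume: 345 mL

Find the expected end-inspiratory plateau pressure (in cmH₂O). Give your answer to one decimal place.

Pplat = PEEP + Vt / Cstat = 5 + 345 / 26.5 = 5 + 13.019 = 18.019 cmH2O.

18.0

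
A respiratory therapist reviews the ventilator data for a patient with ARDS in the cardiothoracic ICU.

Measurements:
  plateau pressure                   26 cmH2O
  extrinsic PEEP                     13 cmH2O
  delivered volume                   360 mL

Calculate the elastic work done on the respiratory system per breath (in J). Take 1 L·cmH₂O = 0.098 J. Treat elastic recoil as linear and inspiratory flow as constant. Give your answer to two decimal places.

0.23

Elastic work ≈ ½ × (Pplat − PEEP) × Vt = 0.5 × (26 − 13) × 0.360 L = 0.5 × 13.0 × 0.360 = 2.34 L·cmH2O.
× 0.098 J/(L·cmH2O) → 0.2293 J.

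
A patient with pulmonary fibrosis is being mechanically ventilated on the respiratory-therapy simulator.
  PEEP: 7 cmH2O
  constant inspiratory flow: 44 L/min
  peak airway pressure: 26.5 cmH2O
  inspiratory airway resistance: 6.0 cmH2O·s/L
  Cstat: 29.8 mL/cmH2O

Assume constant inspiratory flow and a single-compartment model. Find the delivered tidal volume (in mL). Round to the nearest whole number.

Flow: 44 L/min ÷ 60 = 0.7333 L/s.
Equation of motion (constant flow): PIP = Vt/C + R·V̇ + PEEP.
Vt/C = PIP − R·V̇ − PEEP = 26.5 − 4.4 − 7 = 15.1 cmH2O.
Vt = C × 15.1 = 29.8 × 15.1 = 449.98 mL.

450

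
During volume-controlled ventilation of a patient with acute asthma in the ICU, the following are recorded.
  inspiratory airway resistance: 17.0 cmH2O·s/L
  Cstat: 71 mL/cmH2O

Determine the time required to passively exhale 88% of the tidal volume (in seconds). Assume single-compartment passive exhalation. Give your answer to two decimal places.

2.56

τ = R × C = 17.0 × 71 mL/cmH2O = 17.0 × 0.071 L/cmH2O = 1.207 s.
Exhaled fraction f = 1 − e^(−t/τ) → t = −τ·ln(1 − f) = −1.207·ln(0.12) = 2.559 s.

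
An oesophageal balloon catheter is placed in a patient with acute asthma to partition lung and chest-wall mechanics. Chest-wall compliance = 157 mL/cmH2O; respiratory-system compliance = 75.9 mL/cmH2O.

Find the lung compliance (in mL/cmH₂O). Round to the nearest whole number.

147

1/CL = 1/Crs − 1/Ccw.
1/CL = 1/75.9 − 1/157 = 0.006806.
CL = 146.93 mL/cmH2O.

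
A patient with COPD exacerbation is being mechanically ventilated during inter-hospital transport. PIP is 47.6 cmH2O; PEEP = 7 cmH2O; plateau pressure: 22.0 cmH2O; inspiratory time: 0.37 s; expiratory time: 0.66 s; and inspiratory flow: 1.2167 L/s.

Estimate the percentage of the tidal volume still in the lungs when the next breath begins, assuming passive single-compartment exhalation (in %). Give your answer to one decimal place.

35.2

Vt = flow × Ti = 1.2167 L/s × 0.37 s × 1000 mL/L = 450.18 mL.
R = (PIP − Pplat)/V̇ = (47.6 − 22.0) / 1.2167 = 25.6/1.2167 = 21.041 cmH2O·s/L.
C = Vt/(Pplat − PEEP) = 450.18 / (22.0 − 7) = 450.18/15.0 = 30.012 mL/cmH2O.
τ = R × C = 21.041 × 0.03001 L/cmH2O = 0.6314 s.
Fraction remaining at end-expiration = e^(−Te/τ) = e^(−0.66/0.6314) = 0.3516 → 35.16%.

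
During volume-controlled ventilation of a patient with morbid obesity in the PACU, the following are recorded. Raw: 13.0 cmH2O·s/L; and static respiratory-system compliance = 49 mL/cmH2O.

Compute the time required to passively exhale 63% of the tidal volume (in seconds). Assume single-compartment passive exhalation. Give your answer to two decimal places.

τ = R × C = 13.0 × 49 mL/cmH2O = 13.0 × 0.049 L/cmH2O = 0.637 s.
Exhaled fraction f = 1 − e^(−t/τ) → t = −τ·ln(1 − f) = −0.637·ln(0.37) = 0.6333 s.

0.63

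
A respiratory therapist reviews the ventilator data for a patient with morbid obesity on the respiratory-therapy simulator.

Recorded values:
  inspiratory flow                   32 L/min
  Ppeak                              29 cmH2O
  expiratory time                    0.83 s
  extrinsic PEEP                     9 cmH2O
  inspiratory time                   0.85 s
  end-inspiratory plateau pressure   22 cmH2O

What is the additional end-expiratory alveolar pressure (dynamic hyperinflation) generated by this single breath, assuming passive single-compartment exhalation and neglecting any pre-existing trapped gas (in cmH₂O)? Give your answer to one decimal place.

Flow: 32 L/min ÷ 60 = 0.5333 L/s.
Vt = flow × Ti = 0.5333 L/s × 0.85 s × 1000 mL/L = 453.31 mL.
R = (PIP − Pplat)/V̇ = (29 − 22) / 0.5333 = 7.0/0.5333 = 13.126 cmH2O·s/L.
C = Vt/(Pplat − PEEP) = 453.31 / (22 − 9) = 453.31/13.0 = 34.87 mL/cmH2O.
τ = R × C = 13.126 × 0.03487 L/cmH2O = 0.4577 s.
Fraction remaining = e^(−Te/τ) = e^(−0.83/0.4577) = 0.1631; trapped volume = 453.31 × 0.1631 = 73.935 mL.
Additional alveolar pressure from trapping ≈ V_trapped / C = 73.935 / 34.87 = 2.12 cmH2O.

2.1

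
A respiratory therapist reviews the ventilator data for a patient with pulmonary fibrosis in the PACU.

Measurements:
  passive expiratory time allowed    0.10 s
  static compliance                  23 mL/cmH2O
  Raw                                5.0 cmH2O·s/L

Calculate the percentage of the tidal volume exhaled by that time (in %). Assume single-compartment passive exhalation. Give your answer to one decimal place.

58.1

τ = R × C = 5.0 × 23 mL/cmH2O = 5.0 × 0.023 L/cmH2O = 0.115 s.
Passive exhalation: V(t)/V₀ = e^(−t/τ) = e^(−0.10/0.115) = 0.4191.
Fraction exhaled = 1 − 0.4191 = 0.5809 → 58.09%.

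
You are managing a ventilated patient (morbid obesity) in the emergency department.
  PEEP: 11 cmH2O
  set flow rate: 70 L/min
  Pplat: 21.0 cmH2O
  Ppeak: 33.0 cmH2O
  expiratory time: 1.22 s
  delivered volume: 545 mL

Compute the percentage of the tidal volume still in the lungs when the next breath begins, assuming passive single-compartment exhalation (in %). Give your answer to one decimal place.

Flow: 70 L/min ÷ 60 = 1.1667 L/s.
R = (PIP − Pplat)/V̇ = (33.0 − 21.0) / 1.1667 = 12.0/1.1667 = 10.285 cmH2O·s/L.
C = Vt/(Pplat − PEEP) = 545.0 / (21.0 − 11) = 545.0/10.0 = 54.5 mL/cmH2O.
τ = R × C = 10.285 × 0.0545 L/cmH2O = 0.5605 s.
Fraction remaining at end-expiration = e^(−Te/τ) = e^(−1.22/0.5605) = 0.1134 → 11.34%.

11.3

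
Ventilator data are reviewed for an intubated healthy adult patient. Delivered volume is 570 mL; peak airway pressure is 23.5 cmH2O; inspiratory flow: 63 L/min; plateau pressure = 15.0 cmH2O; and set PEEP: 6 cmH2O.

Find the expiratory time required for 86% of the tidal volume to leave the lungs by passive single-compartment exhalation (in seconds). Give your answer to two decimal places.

Flow: 63 L/min ÷ 60 = 1.05 L/s.
R = (PIP − Pplat)/V̇ = (23.5 − 15.0) / 1.05 = 8.5/1.05 = 8.095 cmH2O·s/L.
C = Vt/(Pplat − PEEP) = 570.0 / (15.0 − 6) = 570.0/9.0 = 63.333 mL/cmH2O.
τ = R × C = 8.095 × 0.06333 L/cmH2O = 0.5127 s.
t = −τ·ln(1 − 0.86) = −0.5127·ln(0.14) = 1.008 s.

1.01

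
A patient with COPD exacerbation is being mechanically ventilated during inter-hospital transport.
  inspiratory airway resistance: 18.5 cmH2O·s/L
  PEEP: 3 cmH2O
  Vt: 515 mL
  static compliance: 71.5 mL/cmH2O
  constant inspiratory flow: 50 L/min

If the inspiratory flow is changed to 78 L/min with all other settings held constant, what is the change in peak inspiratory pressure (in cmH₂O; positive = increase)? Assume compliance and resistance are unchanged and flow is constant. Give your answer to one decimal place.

8.6

Flow: 50 L/min ÷ 60 = 0.8333 L/s.
New flow: 78 L/min ÷ 60 = 1.3 L/s.
PIP = Vt/C + R·V̇ + PEEP (constant-flow equation of motion).
Only the resistive term changes: ΔPIP = R × ΔV̇ = 18.5 × (1.3 − 0.8333) = 18.5 × 0.4667 = 8.634 cmH2O.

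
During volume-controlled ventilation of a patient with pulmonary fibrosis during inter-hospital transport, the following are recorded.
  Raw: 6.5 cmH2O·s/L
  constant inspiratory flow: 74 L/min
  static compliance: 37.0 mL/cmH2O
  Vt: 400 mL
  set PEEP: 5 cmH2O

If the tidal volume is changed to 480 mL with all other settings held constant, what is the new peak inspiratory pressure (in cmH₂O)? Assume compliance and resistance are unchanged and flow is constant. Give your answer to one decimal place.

26.0

Flow: 74 L/min ÷ 60 = 1.2333 L/s.
PIP = Vt/C + R·V̇ + PEEP (constant-flow equation of motion).
Only the elastic term changes: ΔPIP = ΔVt / C = (480 − 400) / 37.0 = 2.162 cmH2O.
Original PIP = 400/37.0 + 6.5×1.2333 + 5 = 23.827 cmH2O; new PIP = 23.827 + (2.162) = 25.989 cmH2O.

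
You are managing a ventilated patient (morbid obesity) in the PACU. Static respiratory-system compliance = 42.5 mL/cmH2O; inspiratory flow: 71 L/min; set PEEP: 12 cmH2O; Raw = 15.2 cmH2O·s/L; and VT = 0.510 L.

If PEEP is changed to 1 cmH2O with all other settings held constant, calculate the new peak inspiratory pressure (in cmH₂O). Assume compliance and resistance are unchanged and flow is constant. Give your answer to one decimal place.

Flow: 71 L/min ÷ 60 = 1.1833 L/s.
PIP = Vt/C + R·V̇ + PEEP (constant-flow equation of motion).
Only the baseline term changes: ΔPIP = ΔPEEP = 1 − 12 = -11.0 cmH2O.
Original PIP = 510/42.5 + 15.2×1.1833 + 12 = 41.986 cmH2O; new PIP = 41.986 + (-11.0) = 30.986 cmH2O.

31.0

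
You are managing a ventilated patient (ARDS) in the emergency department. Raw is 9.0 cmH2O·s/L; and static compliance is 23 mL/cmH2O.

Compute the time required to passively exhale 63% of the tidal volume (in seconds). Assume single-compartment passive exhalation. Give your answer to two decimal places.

τ = R × C = 9.0 × 23 mL/cmH2O = 9.0 × 0.023 L/cmH2O = 0.207 s.
Exhaled fraction f = 1 − e^(−t/τ) → t = −τ·ln(1 − f) = −0.207·ln(0.37) = 0.2058 s.

0.21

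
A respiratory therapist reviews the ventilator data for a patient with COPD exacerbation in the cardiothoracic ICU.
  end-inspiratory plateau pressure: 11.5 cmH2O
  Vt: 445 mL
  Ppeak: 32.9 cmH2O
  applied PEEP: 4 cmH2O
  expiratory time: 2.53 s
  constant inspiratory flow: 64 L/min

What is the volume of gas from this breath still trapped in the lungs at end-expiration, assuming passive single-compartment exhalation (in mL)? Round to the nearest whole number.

53

Flow: 64 L/min ÷ 60 = 1.0667 L/s.
R = (PIP − Pplat)/V̇ = (32.9 − 11.5) / 1.0667 = 21.4/1.0667 = 20.062 cmH2O·s/L.
C = Vt/(Pplat − PEEP) = 445.0 / (11.5 − 4) = 445.0/7.5 = 59.333 mL/cmH2O.
τ = R × C = 20.062 × 0.05933 L/cmH2O = 1.19 s.
Fraction remaining = e^(−Te/τ) = e^(−2.53/1.19) = 0.1193.
Trapped volume = 445.0 × 0.1193 = 53.089 mL.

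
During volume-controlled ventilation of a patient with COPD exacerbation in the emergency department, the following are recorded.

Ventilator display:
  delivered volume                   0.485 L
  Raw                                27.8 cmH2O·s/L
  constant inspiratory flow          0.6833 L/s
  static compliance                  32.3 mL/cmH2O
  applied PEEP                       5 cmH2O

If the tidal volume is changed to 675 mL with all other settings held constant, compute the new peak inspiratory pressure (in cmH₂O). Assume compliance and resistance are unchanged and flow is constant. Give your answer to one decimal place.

44.9

PIP = Vt/C + R·V̇ + PEEP (constant-flow equation of motion).
Only the elastic term changes: ΔPIP = ΔVt / C = (675 − 485) / 32.3 = 5.882 cmH2O.
Original PIP = 485/32.3 + 27.8×0.6833 + 5 = 39.011 cmH2O; new PIP = 39.011 + (5.882) = 44.893 cmH2O.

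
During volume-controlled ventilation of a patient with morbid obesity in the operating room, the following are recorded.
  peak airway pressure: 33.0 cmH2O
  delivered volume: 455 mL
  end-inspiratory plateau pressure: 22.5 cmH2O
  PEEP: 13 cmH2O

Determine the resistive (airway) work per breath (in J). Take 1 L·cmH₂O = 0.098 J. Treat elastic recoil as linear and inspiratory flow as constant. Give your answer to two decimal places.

0.47

With constant inspiratory flow the resistive pressure is constant at PIP − Pplat = 33.0 − 22.5 = 10.5 cmH2O, so resistive work = 10.5 × 0.455 = 4.778 L·cmH2O.
× 0.098 J/(L·cmH2O) → 0.4682 J.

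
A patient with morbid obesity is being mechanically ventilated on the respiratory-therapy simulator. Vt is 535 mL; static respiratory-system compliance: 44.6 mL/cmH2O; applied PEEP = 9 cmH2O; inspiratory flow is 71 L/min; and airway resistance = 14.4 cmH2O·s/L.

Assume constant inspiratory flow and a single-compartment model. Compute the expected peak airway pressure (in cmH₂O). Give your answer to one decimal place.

38.0

Flow: 71 L/min ÷ 60 = 1.1833 L/s.
Equation of motion (constant flow): PIP = Vt/C + R·V̇ + PEEP.
PIP = 535/44.6 + 14.4×1.1833 + 9 = 11.996 + 17.04 + 9 = 38.036 cmH2O.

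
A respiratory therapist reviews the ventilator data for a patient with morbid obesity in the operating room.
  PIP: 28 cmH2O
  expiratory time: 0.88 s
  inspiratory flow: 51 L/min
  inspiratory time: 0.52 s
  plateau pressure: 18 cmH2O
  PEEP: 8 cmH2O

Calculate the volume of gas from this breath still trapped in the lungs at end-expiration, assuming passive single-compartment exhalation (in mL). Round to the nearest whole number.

81

Flow: 51 L/min ÷ 60 = 0.85 L/s.
Vt = flow × Ti = 0.85 L/s × 0.52 s × 1000 mL/L = 442.0 mL.
R = (PIP − Pplat)/V̇ = (28 − 18) / 0.85 = 10.0/0.85 = 11.765 cmH2O·s/L.
C = Vt/(Pplat − PEEP) = 442.0 / (18 − 8) = 442.0/10.0 = 44.2 mL/cmH2O.
τ = R × C = 11.765 × 0.0442 L/cmH2O = 0.52 s.
Fraction remaining = e^(−Te/τ) = e^(−0.88/0.52) = 0.1841.
Trapped volume = 442.0 × 0.1841 = 81.372 mL.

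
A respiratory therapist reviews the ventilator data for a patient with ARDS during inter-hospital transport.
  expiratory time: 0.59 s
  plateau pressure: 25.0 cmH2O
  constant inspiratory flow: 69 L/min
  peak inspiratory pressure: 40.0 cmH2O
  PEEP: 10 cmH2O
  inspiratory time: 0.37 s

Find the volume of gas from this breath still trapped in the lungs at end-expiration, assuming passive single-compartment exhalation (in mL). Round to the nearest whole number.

Flow: 69 L/min ÷ 60 = 1.15 L/s.
Vt = flow × Ti = 1.15 L/s × 0.37 s × 1000 mL/L = 425.5 mL.
R = (PIP − Pplat)/V̇ = (40.0 − 25.0) / 1.15 = 15.0/1.15 = 13.043 cmH2O·s/L.
C = Vt/(Pplat − PEEP) = 425.5 / (25.0 − 10) = 425.5/15.0 = 28.367 mL/cmH2O.
τ = R × C = 13.043 × 0.02837 L/cmH2O = 0.37 s.
Fraction remaining = e^(−Te/τ) = e^(−0.59/0.37) = 0.203.
Trapped volume = 425.5 × 0.203 = 86.377 mL.

86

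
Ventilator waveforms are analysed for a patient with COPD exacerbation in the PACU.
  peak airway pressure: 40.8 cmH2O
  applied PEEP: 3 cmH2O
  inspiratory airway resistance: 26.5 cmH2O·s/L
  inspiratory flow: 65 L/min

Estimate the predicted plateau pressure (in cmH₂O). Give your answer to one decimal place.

12.1

Flow: 65 L/min ÷ 60 = 1.0833 L/s.
Pplat = PIP − Raw × flow = 40.8 − 26.5 × 1.0833 = 40.8 − 28.707 = 12.093 cmH2O.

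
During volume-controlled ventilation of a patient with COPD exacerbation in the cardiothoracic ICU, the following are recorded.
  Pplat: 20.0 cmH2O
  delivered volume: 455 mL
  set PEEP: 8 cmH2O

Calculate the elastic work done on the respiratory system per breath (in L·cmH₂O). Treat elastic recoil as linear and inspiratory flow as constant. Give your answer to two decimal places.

2.73

Elastic work ≈ ½ × (Pplat − PEEP) × Vt = 0.5 × (20.0 − 8) × 0.455 L = 0.5 × 12.0 × 0.455 = 2.73 L·cmH2O.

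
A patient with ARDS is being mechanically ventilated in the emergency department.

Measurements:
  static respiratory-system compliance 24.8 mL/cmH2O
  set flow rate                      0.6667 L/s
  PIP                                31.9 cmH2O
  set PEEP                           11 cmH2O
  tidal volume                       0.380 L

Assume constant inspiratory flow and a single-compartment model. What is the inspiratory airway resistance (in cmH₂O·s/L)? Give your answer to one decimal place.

Equation of motion (constant flow): PIP = Vt/C + R·V̇ + PEEP.
R·V̇ = PIP − Vt/C − PEEP = 31.9 − 380/24.8 − 11 = 31.9 − 15.323 − 11 = 5.577 cmH2O.
R = 5.577 / 0.6667 = 8.365 cmH2O·s/L.

8.4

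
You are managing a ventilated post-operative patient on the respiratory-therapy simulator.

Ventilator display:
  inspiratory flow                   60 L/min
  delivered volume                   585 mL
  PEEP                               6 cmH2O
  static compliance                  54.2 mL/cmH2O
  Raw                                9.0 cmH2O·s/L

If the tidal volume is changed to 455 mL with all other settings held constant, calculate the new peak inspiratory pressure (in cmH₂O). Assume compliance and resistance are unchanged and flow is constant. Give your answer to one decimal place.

23.4

Flow: 60 L/min ÷ 60 = 1 L/s.
PIP = Vt/C + R·V̇ + PEEP (constant-flow equation of motion).
Only the elastic term changes: ΔPIP = ΔVt / C = (455 − 585) / 54.2 = -2.399 cmH2O.
Original PIP = 585/54.2 + 9.0×1 + 6 = 25.793 cmH2O; new PIP = 25.793 + (-2.399) = 23.394 cmH2O.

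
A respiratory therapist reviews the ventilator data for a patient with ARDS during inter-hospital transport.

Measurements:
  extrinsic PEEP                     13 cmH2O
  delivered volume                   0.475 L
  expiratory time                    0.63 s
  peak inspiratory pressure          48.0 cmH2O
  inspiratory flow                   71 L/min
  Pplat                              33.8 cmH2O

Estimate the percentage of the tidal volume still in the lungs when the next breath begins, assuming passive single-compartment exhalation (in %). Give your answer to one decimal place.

Flow: 71 L/min ÷ 60 = 1.1833 L/s.
R = (PIP − Pplat)/V̇ = (48.0 − 33.8) / 1.1833 = 14.2/1.1833 = 12.0 cmH2O·s/L.
C = Vt/(Pplat − PEEP) = 475.0 / (33.8 − 13) = 475.0/20.8 = 22.837 mL/cmH2O.
τ = R × C = 12.0 × 0.02284 L/cmH2O = 0.2741 s.
Fraction remaining at end-expiration = e^(−Te/τ) = e^(−0.63/0.2741) = 0.1004 → 10.04%.

10.0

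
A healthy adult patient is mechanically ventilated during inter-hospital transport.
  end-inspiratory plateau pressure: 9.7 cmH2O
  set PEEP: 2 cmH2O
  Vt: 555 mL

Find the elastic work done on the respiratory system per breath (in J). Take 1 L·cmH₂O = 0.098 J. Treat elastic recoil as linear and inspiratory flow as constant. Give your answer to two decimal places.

Elastic work ≈ ½ × (Pplat − PEEP) × Vt = 0.5 × (9.7 − 2) × 0.555 L = 0.5 × 7.7 × 0.555 = 2.137 L·cmH2O.
× 0.098 J/(L·cmH2O) → 0.2094 J.

0.21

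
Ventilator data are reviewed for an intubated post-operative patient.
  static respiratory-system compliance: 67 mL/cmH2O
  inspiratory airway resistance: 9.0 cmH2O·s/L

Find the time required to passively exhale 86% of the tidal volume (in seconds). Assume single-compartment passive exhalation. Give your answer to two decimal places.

τ = R × C = 9.0 × 67 mL/cmH2O = 9.0 × 0.067 L/cmH2O = 0.603 s.
Exhaled fraction f = 1 − e^(−t/τ) → t = −τ·ln(1 − f) = −0.603·ln(0.14) = 1.186 s.

1.19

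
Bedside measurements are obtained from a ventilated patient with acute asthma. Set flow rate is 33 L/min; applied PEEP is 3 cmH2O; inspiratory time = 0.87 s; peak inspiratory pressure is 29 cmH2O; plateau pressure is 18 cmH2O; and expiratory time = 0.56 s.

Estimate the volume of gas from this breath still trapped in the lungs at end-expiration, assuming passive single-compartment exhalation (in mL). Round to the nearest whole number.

Flow: 33 L/min ÷ 60 = 0.55 L/s.
Vt = flow × Ti = 0.55 L/s × 0.87 s × 1000 mL/L = 478.5 mL.
R = (PIP − Pplat)/V̇ = (29 − 18) / 0.55 = 11.0/0.55 = 20.0 cmH2O·s/L.
C = Vt/(Pplat − PEEP) = 478.5 / (18 − 3) = 478.5/15.0 = 31.9 mL/cmH2O.
τ = R × C = 20.0 × 0.0319 L/cmH2O = 0.638 s.
Fraction remaining = e^(−Te/τ) = e^(−0.56/0.638) = 0.4157.
Trapped volume = 478.5 × 0.4157 = 198.91 mL.

199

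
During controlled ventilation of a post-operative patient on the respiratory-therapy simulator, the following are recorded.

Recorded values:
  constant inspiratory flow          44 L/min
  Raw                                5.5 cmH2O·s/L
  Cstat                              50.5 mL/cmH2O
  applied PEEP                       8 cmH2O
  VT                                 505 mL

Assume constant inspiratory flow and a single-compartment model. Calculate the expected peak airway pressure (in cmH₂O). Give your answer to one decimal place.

22.0

Flow: 44 L/min ÷ 60 = 0.7333 L/s.
Equation of motion (constant flow): PIP = Vt/C + R·V̇ + PEEP.
PIP = 505/50.5 + 5.5×0.7333 + 8 = 10.0 + 4.033 + 8 = 22.033 cmH2O.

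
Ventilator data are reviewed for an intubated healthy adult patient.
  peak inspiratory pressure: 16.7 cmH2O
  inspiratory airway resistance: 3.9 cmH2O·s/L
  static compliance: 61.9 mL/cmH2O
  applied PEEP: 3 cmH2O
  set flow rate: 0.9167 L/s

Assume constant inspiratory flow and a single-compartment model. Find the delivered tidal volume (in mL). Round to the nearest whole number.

627

Equation of motion (constant flow): PIP = Vt/C + R·V̇ + PEEP.
Vt/C = PIP − R·V̇ − PEEP = 16.7 − 3.575 − 3 = 10.125 cmH2O.
Vt = C × 10.125 = 61.9 × 10.125 = 626.74 mL.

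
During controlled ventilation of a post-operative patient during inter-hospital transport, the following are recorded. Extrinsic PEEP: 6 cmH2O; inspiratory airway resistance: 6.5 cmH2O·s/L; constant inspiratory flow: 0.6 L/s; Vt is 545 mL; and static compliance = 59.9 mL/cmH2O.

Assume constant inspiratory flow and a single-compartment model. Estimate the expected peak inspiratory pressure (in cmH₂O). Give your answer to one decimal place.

19.0

Equation of motion (constant flow): PIP = Vt/C + R·V̇ + PEEP.
PIP = 545/59.9 + 6.5×0.6 + 6 = 9.098 + 3.9 + 6 = 18.998 cmH2O.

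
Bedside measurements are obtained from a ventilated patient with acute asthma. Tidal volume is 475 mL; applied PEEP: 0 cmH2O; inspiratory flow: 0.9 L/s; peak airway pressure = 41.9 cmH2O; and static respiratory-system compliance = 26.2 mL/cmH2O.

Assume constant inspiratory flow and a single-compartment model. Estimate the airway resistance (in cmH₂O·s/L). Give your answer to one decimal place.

Equation of motion (constant flow): PIP = Vt/C + R·V̇ + PEEP.
R·V̇ = PIP − Vt/C − PEEP = 41.9 − 475/26.2 − 0 = 41.9 − 18.13 − 0 = 23.77 cmH2O.
R = 23.77 / 0.9 = 26.411 cmH2O·s/L.

26.4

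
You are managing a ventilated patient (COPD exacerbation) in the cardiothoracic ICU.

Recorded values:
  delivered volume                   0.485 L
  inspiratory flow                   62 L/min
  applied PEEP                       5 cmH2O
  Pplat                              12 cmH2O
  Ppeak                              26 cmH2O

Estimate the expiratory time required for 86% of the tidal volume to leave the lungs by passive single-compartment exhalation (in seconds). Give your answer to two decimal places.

1.85

Flow: 62 L/min ÷ 60 = 1.0333 L/s.
R = (PIP − Pplat)/V̇ = (26 − 12) / 1.0333 = 14.0/1.0333 = 13.549 cmH2O·s/L.
C = Vt/(Pplat − PEEP) = 485.0 / (12 − 5) = 485.0/7.0 = 69.286 mL/cmH2O.
τ = R × C = 13.549 × 0.06929 L/cmH2O = 0.9388 s.
t = −τ·ln(1 − 0.86) = −0.9388·ln(0.14) = 1.846 s.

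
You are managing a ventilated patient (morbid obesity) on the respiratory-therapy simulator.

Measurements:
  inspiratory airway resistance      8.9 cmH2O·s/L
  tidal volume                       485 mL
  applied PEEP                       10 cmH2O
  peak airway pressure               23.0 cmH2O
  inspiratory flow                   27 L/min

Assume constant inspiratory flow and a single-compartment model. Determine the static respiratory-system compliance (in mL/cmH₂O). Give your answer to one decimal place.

53.9

Flow: 27 L/min ÷ 60 = 0.45 L/s.
Equation of motion (constant flow): PIP = Vt/C + R·V̇ + PEEP.
Vt/C = PIP − R·V̇ − PEEP = 23.0 − 8.9×0.45 − 10 = 23.0 − 4.005 − 10 = 8.995 cmH2O.
C = Vt / 8.995 = 485 / 8.995 = 53.919 mL/cmH2O.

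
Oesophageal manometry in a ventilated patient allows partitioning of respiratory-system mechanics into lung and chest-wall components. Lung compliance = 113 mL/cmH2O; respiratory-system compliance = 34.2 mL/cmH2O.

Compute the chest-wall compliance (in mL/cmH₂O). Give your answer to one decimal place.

1/Ccw = 1/Crs − 1/CL.
1/Ccw = 1/34.2 − 1/113 = 0.02039.
Ccw = 49.044 mL/cmH2O.

49.0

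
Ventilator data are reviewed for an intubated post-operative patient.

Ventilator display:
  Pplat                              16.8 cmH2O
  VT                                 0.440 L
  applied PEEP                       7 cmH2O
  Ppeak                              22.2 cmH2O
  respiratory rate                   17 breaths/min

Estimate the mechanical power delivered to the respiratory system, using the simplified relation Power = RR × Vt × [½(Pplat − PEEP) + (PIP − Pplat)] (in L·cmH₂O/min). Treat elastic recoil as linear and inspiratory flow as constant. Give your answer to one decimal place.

Per-breath work = Vt × [½(Pplat−PEEP) + (PIP−Pplat)] = 0.440 × [0.5×9.8 + 5.4] = 0.440 × 10.3 = 4.532 L·cmH2O.
Power = 17 × 4.532 = 77.044 L·cmH2O/min.

77.0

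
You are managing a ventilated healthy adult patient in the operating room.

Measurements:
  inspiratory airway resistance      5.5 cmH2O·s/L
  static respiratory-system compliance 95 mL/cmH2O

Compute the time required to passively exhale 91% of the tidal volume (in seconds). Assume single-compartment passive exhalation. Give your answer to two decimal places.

1.26

τ = R × C = 5.5 × 95 mL/cmH2O = 5.5 × 0.095 L/cmH2O = 0.5225 s.
Exhaled fraction f = 1 − e^(−t/τ) → t = −τ·ln(1 − f) = −0.5225·ln(0.09) = 1.258 s.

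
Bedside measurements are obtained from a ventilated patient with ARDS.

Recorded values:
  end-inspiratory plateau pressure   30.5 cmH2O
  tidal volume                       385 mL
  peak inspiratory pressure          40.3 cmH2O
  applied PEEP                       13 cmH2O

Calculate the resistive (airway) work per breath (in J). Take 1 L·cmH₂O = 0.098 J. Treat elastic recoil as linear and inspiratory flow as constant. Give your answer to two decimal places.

With constant inspiratory flow the resistive pressure is constant at PIP − Pplat = 40.3 − 30.5 = 9.8 cmH2O, so resistive work = 9.8 × 0.385 = 3.773 L·cmH2O.
× 0.098 J/(L·cmH2O) → 0.3698 J.

0.37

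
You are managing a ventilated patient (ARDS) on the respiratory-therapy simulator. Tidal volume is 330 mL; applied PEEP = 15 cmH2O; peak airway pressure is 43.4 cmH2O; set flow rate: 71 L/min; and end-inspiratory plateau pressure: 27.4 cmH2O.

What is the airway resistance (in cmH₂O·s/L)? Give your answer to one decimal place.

13.5

Flow: 71 L/min ÷ 60 = 1.1833 L/s.
Raw = (PIP − Pplat) / flow = (43.4 − 27.4) / 1.1833 = 16.0 / 1.1833 = 13.522 cmH2O·s/L.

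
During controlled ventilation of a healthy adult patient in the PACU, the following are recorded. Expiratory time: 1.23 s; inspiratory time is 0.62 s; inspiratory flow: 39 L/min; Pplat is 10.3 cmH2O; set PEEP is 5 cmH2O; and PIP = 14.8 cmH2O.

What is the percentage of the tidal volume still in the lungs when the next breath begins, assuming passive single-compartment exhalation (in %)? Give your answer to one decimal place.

9.7

Flow: 39 L/min ÷ 60 = 0.65 L/s.
Vt = flow × Ti = 0.65 L/s × 0.62 s × 1000 mL/L = 403.0 mL.
R = (PIP − Pplat)/V̇ = (14.8 − 10.3) / 0.65 = 4.5/0.65 = 6.923 cmH2O·s/L.
C = Vt/(Pplat − PEEP) = 403.0 / (10.3 − 5) = 403.0/5.3 = 76.038 mL/cmH2O.
τ = R × C = 6.923 × 0.07604 L/cmH2O = 0.5264 s.
Fraction remaining at end-expiration = e^(−Te/τ) = e^(−1.23/0.5264) = 0.09665 → 9.665%.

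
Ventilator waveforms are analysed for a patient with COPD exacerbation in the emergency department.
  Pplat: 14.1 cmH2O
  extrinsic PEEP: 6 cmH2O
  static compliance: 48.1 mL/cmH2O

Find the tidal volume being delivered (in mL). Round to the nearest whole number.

Vt = Cstat × (Pplat − PEEP) = 48.1 × (14.1 − 6) = 48.1 × 8.1 = 389.61 mL.

390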